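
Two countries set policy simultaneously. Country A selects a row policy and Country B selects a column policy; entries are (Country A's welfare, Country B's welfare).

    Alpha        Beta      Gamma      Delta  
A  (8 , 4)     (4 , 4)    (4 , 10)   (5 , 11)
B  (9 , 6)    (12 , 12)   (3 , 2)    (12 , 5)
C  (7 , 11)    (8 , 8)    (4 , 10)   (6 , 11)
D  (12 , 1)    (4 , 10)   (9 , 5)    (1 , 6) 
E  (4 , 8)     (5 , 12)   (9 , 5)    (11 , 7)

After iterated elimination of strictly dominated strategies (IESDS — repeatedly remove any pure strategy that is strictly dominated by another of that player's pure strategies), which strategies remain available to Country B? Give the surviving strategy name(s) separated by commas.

Country B's strategy Gamma is strictly dominated by Delta (A: 11>10, B: 5>2, C: 11>10, D: 6>5, E: 7>5) and is removed.
For Country A, B strictly dominates A on the remaining columns (Alpha: 9>8, Beta: 12>4, Delta: 12>5); eliminate A.
Country A's strategy C is strictly dominated by B (Alpha: 9>7, Beta: 12>8, Delta: 12>6) and is removed.
Row E is eliminated: B beats it against every remaining column (Alpha: 9>4, Beta: 12>5, Delta: 12>11).
Column Alpha is eliminated: Beta beats it against every remaining row (B: 12>6, D: 10>1).
Row D is eliminated: B beats it against every remaining column (Beta: 12>4, Delta: 12>1).
Country B's strategy Delta is strictly dominated by Beta (B: 12>5) and is removed.
Among the remaining strategies, none is strictly dominated by another pure strategy of the same player, so the elimination stops.
Surviving strategies — Country A: {B}; Country B: {Beta}.

Beta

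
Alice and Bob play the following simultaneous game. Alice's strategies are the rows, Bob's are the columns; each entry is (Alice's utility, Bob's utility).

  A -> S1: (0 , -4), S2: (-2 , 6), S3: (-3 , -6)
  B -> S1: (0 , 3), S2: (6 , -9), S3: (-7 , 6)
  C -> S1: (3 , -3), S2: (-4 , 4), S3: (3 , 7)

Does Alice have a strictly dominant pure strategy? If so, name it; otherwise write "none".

A fails to dominate B at S1 (0=0).
B fails to dominate A at S1 (0=0).
C fails to dominate A at S2 (-4<-2).
No single strategy dominates all the others.

none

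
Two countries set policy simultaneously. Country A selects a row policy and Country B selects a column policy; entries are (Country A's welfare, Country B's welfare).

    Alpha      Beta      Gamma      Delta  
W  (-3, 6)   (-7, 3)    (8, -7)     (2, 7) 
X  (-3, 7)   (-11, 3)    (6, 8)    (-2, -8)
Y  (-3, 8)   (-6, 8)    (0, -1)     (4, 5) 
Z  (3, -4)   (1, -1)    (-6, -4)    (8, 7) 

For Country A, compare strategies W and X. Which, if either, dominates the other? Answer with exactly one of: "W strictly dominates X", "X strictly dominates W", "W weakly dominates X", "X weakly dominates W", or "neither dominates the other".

Compare W to X across each choice by Country B: Alpha: -3=-3, Beta: -7>-11, Gamma: 8>6, Delta: 2>-2.
W is at least as good everywhere and strictly better somewhere (tied only at Alpha), so W weakly but not strictly dominates X.

W weakly dominates X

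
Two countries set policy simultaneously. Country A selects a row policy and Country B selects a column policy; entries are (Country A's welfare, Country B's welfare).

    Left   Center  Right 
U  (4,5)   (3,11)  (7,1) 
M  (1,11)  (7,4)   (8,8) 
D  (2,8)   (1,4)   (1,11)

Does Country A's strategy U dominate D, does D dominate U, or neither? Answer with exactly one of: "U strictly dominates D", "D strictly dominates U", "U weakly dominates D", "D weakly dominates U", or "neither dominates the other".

U strictly dominates D

Compare U to D across each opponent action: Left: 4>2, Center: 3>1, Right: 7>1.
Every comparison favours U, so U strictly dominates D.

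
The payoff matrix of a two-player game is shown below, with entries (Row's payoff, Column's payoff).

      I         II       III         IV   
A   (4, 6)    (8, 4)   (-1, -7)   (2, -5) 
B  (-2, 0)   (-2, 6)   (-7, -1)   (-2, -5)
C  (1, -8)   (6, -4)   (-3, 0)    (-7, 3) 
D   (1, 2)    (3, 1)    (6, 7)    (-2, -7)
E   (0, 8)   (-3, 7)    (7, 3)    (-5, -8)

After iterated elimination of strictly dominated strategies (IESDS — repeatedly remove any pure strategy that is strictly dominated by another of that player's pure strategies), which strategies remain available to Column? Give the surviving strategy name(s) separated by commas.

I, III

Row B is eliminated: A beats it against every remaining column (I: 4>-2, II: 8>-2, III: -1>-7, IV: 2>-2).
Row C is eliminated: A beats it against every remaining column (I: 4>1, II: 8>6, III: -1>-3, IV: 2>-7).
Column II is eliminated: I beats it against every remaining row (A: 6>4, D: 2>1, E: 8>7).
Column's strategy IV is strictly dominated by I (A: 6>-5, D: 2>-7, E: 8>-8) and is removed.
Among the remaining strategies, none is strictly dominated by another pure strategy of the same player, so the elimination stops.
Surviving strategies — Row: {A, D, E}; Column: {I, III}.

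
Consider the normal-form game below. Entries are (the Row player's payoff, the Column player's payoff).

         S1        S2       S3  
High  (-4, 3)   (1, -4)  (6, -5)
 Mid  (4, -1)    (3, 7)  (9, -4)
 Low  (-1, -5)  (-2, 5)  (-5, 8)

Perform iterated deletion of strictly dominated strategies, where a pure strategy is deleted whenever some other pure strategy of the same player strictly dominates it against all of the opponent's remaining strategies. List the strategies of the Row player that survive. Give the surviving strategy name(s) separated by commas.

Row High is eliminated: Mid beats it against every remaining column (S1: 4>-4, S2: 3>1, S3: 9>6).
For the Row player, Mid strictly dominates Low on the remaining columns (S1: 4>-1, S2: 3>-2, S3: 9>-5); eliminate Low.
The Column player's strategy S1 is strictly dominated by S2 (Mid: 7>-1) and is removed.
For the Column player, S2 strictly dominates S3 on the remaining rows (Mid: 7>-4); eliminate S3.
Among the remaining strategies, none is strictly dominated by another pure strategy of the same player, so the elimination stops.
Surviving strategies — the Row player: {Mid}; the Column player: {S2}.

Mid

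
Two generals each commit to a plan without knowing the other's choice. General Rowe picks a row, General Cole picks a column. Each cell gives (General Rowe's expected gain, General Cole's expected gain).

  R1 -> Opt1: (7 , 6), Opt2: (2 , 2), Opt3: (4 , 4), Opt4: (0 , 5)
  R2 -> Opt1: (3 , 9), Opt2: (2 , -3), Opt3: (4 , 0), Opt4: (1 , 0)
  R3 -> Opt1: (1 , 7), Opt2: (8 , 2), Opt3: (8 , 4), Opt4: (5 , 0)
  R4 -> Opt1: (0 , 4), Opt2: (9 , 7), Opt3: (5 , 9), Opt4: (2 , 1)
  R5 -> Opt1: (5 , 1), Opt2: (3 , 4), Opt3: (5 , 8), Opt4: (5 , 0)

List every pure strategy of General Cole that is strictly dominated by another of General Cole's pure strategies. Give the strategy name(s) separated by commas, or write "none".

Opt1: no other strategy beats it everywhere (Opt2 at R1 (6>2); Opt3 at R1 (6>4); Opt4 at R1 (6>5)).
Opt2: dominated, since Opt3 does at least as well everywhere (R1: 4>2, R2: 0>-3, R3: 4>2, R4: 9>7, R5: 8>4).
Opt3: no other strategy beats it everywhere (Opt1 at R4 (9>4); Opt2 at R1 (4>2); Opt4 at R2 (0=0)).
Opt4 is strictly dominated by Opt1 (R1: 6>5, R2: 9>0, R3: 7>0, R4: 4>1, R5: 1>0).

Opt2, Opt4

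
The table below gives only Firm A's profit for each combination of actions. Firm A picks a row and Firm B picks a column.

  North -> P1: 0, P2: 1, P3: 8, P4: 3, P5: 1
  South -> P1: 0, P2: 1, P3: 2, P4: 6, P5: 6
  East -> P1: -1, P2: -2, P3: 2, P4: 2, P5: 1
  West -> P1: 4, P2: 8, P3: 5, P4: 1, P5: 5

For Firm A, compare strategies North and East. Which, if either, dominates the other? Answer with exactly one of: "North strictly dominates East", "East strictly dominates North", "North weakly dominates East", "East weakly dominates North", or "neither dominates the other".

North weakly dominates East

North's payoffs vs East's, by Firm B's action — P1: 0>-1, P2: 1>-2, P3: 8>2, P4: 3>2, P5: 1=1.
North is at least as good everywhere and strictly better somewhere (tied only at P5), so North weakly but not strictly dominates East.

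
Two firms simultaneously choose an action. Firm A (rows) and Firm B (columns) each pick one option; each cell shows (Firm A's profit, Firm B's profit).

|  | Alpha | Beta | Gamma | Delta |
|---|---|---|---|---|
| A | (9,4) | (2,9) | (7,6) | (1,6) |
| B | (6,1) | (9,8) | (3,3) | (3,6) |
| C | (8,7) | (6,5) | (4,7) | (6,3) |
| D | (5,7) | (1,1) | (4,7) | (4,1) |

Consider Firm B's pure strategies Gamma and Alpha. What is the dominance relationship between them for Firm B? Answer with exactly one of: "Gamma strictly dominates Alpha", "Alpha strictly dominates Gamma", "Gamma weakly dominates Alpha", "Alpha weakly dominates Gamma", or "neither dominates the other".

Gamma weakly dominates Alpha

Gamma's payoffs vs Alpha's, by Firm A's action — A: 6>4, B: 3>1, C: 7=7, D: 7=7.
Gamma is at least as good everywhere and strictly better somewhere (tied only at C, D), so Gamma weakly but not strictly dominates Alpha.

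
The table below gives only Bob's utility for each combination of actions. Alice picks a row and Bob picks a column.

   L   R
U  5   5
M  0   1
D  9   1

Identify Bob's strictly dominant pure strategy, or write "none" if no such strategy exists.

none

L fails to dominate R at U (5=5).
R fails to dominate L at U (5=5).
No single strategy dominates all the others.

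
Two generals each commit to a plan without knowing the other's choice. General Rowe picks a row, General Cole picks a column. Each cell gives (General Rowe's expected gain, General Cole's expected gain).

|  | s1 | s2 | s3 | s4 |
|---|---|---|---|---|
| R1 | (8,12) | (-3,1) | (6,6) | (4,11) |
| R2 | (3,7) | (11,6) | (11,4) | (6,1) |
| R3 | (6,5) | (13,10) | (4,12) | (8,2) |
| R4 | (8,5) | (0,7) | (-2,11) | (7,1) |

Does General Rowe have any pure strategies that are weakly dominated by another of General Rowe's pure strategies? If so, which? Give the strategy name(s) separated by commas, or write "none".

none

Nothing dominates R1: R2 at s1 (8>3); R3 at s1 (8>6); R4 at s3 (6>-2).
R2: no other strategy beats it everywhere (R1 at s2 (11>-3); R3 at s3 (11>4); R4 at s2 (11>0)).
Nothing dominates R3: R1 at s2 (13>-3); R2 at s1 (6>3); R4 at s2 (13>0).
R4 is not dominated — it holds its own against R1 at s2 (0>-3); R2 at s1 (8>3); R3 at s1 (8>6).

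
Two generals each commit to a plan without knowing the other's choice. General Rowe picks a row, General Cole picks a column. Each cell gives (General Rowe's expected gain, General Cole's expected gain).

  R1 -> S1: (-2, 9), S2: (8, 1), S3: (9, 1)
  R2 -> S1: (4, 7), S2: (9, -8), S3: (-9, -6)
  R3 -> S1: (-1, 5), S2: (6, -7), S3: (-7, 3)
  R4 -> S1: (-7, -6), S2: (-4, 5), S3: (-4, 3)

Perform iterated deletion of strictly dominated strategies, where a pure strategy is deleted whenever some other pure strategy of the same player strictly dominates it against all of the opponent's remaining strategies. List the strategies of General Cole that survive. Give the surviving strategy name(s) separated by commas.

S1

For General Rowe, R1 strictly dominates R4 on the remaining columns (S1: -2>-7, S2: 8>-4, S3: 9>-4); eliminate R4.
General Cole's strategy S2 is strictly dominated by S1 (R1: 9>1, R2: 7>-8, R3: 5>-7) and is removed.
Column S3 is eliminated: S1 beats it against every remaining row (R1: 9>1, R2: 7>-6, R3: 5>3).
For General Rowe, R2 strictly dominates R1 on the remaining columns (S1: 4>-2); eliminate R1.
General Rowe's strategy R3 is strictly dominated by R2 (S1: 4>-1) and is removed.
Among the remaining strategies, none is strictly dominated by another pure strategy of the same player, so the elimination stops.
Surviving strategies — General Rowe: {R2}; General Cole: {S1}.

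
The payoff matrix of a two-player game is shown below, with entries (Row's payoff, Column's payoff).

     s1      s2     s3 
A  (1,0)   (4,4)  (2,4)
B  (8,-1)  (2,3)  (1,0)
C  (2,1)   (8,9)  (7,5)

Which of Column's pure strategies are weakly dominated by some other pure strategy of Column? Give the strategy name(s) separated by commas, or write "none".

s1 is weakly dominated by s2 (A: 4>0, B: 3>-1, C: 9>1).
Nothing dominates s2: s1 at A (4>0); s3 at B (3>0).
s3 is weakly dominated by s2 (A: 4=4, B: 3>0, C: 9>5).

s1, s3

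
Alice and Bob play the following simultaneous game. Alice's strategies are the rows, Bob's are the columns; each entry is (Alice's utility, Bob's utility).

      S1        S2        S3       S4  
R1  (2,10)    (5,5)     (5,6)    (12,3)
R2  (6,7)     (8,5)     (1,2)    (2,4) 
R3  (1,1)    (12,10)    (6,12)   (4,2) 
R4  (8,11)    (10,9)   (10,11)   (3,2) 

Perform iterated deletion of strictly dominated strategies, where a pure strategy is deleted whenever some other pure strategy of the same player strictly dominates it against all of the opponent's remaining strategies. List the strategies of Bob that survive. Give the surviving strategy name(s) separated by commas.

S1, S3

For Alice, R4 strictly dominates R2 on the remaining columns (S1: 8>6, S2: 10>8, S3: 10>1, S4: 3>2); eliminate R2.
Bob's strategy S2 is strictly dominated by S3 (R1: 6>5, R3: 12>10, R4: 11>9) and is removed.
Column S4 is eliminated: S3 beats it against every remaining row (R1: 6>3, R3: 12>2, R4: 11>2).
Alice's strategy R1 is strictly dominated by R4 (S1: 8>2, S3: 10>5) and is removed.
Row R3 is eliminated: R4 beats it against every remaining column (S1: 8>1, S3: 10>6).
Among the remaining strategies, none is strictly dominated by another pure strategy of the same player, so the elimination stops.
Surviving strategies — Alice: {R4}; Bob: {S1, S3}.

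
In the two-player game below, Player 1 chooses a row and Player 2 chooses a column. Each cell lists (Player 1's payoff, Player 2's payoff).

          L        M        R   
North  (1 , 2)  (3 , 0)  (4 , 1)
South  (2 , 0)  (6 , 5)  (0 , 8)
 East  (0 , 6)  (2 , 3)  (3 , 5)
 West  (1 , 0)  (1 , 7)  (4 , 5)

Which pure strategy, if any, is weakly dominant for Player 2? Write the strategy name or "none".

L fails to dominate M at South (0<5).
M fails to dominate L at North (0<2).
R fails to dominate L at North (1<2).
No single strategy dominates all the others.

none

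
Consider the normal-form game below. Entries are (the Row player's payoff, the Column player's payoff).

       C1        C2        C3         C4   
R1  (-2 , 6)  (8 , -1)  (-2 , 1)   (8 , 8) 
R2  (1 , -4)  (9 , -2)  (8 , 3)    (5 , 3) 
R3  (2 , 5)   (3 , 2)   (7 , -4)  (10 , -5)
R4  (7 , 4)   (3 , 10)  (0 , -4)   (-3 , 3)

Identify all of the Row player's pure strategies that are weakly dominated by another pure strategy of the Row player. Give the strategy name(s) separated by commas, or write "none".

none

R1: no other strategy beats it everywhere (R2 at C4 (8>5); R3 at C2 (8>3); R4 at C2 (8>3)).
R2: no other strategy beats it everywhere (R1 at C1 (1>-2); R3 at C2 (9>3); R4 at C2 (9>3)).
Nothing dominates R3: R1 at C1 (2>-2); R2 at C1 (2>1); R4 at C3 (7>0).
R4 is not dominated — it holds its own against R1 at C1 (7>-2); R2 at C1 (7>1); R3 at C1 (7>2).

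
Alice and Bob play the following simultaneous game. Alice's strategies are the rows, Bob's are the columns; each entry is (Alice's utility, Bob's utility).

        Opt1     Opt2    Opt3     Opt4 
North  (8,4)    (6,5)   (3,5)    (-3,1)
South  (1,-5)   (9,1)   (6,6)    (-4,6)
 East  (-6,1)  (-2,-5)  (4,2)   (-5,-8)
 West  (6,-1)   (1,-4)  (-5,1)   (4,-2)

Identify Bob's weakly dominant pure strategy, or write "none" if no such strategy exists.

Opt3

Opt3 vs Opt1: North: 5>4, South: 6>-5, East: 2>1, West: 1>-1.
Opt3 vs Opt2: North: 5=5, South: 6>1, East: 2>-5, West: 1>-4.
Opt3 vs Opt4: North: 5>1, South: 6=6, East: 2>-8, West: 1>-2.
Opt3 is at least as good as every other strategy against every opponent action, so it is weakly dominant.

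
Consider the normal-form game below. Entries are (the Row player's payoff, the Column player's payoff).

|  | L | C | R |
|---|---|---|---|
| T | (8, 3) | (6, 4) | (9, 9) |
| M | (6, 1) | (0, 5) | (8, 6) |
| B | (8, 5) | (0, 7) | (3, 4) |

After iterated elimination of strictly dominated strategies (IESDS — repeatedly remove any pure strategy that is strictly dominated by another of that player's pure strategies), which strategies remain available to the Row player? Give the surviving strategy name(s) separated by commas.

For the Row player, T strictly dominates M on the remaining columns (L: 8>6, C: 6>0, R: 9>8); eliminate M.
The Column player's strategy L is strictly dominated by C (T: 4>3, B: 7>5) and is removed.
Row B is eliminated: T beats it against every remaining column (C: 6>0, R: 9>3).
For the Column player, R strictly dominates C on the remaining rows (T: 9>4); eliminate C.
Among the remaining strategies, none is strictly dominated by another pure strategy of the same player, so the elimination stops.
Surviving strategies — the Row player: {T}; the Column player: {R}.

T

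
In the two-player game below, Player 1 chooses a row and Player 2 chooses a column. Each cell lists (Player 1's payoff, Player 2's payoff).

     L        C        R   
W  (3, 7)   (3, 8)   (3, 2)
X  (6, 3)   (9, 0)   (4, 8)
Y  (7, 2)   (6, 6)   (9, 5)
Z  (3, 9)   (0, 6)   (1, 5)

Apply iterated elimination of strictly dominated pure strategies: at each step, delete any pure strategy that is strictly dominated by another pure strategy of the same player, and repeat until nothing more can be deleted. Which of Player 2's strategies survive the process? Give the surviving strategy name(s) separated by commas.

For Player 1, X strictly dominates W on the remaining columns (L: 6>3, C: 9>3, R: 4>3); eliminate W.
Row Z is eliminated: X beats it against every remaining column (L: 6>3, C: 9>0, R: 4>1).
Player 2's strategy L is strictly dominated by R (X: 8>3, Y: 5>2) and is removed.
Among the remaining strategies, none is strictly dominated by another pure strategy of the same player, so the elimination stops.
Surviving strategies — Player 1: {X, Y}; Player 2: {C, R}.

C, R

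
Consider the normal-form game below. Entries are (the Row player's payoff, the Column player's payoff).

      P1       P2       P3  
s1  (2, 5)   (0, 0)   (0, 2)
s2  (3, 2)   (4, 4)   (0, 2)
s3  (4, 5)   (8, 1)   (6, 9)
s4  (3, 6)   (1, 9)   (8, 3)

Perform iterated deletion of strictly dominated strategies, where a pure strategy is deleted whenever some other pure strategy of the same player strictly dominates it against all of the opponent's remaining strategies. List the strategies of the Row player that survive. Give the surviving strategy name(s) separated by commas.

For the Row player, s3 strictly dominates s1 on the remaining columns (P1: 4>2, P2: 8>0, P3: 6>0); eliminate s1.
The Row player's strategy s2 is strictly dominated by s3 (P1: 4>3, P2: 8>4, P3: 6>0) and is removed.
Among the remaining strategies, none is strictly dominated by another pure strategy of the same player, so the elimination stops.
Surviving strategies — the Row player: {s3, s4}; the Column player: {P1, P2, P3}.

s3, s4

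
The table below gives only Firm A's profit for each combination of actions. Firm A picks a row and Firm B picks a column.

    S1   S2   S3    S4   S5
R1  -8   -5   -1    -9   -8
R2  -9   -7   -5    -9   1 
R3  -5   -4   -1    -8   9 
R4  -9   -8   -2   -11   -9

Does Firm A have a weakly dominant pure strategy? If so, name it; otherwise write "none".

R3 vs R1: S1: -5>-8, S2: -4>-5, S3: -1=-1, S4: -8>-9, S5: 9>-8.
R3 vs R2: S1: -5>-9, S2: -4>-7, S3: -1>-5, S4: -8>-9, S5: 9>1.
R3 vs R4: S1: -5>-9, S2: -4>-8, S3: -1>-2, S4: -8>-11, S5: 9>-9.
R3 is at least as good as every other strategy against every opponent action, so it is weakly dominant.

R3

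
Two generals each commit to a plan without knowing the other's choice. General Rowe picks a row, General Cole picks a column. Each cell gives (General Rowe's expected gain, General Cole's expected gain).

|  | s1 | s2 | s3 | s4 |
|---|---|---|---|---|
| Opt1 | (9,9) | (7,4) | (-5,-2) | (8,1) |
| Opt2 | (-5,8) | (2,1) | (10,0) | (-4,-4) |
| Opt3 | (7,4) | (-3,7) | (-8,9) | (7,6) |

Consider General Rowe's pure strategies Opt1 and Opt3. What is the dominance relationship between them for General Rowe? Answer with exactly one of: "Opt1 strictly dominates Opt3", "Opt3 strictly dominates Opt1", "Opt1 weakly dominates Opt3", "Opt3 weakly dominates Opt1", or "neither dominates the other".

Opt1's payoffs vs Opt3's, by General Cole's action — s1: 9>7, s2: 7>-3, s3: -5>-8, s4: 8>7.
Every comparison favours Opt1, so Opt1 strictly dominates Opt3.

Opt1 strictly dominates Opt3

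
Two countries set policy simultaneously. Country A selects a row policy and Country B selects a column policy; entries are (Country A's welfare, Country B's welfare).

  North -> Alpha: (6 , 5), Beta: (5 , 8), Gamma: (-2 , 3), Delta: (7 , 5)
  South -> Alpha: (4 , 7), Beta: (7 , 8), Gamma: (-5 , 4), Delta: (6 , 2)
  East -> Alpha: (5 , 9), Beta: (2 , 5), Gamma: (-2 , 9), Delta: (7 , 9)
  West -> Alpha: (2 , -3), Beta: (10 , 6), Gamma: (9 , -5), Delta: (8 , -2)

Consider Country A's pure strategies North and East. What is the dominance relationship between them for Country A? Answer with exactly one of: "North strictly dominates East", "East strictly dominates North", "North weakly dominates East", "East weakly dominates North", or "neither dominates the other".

North's payoffs vs East's, by Country B's action — Alpha: 6>5, Beta: 5>2, Gamma: -2=-2, Delta: 7=7.
North is at least as good everywhere and strictly better somewhere (tied only at Gamma, Delta), so North weakly but not strictly dominates East.

North weakly dominates East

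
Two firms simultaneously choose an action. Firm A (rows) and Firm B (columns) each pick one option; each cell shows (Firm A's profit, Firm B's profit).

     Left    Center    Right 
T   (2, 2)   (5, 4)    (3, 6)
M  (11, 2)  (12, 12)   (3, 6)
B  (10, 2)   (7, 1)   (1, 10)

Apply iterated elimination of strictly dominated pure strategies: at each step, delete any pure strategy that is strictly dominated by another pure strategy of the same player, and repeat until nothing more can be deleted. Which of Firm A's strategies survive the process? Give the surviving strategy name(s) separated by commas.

For Firm A, M strictly dominates B on the remaining columns (Left: 11>10, Center: 12>7, Right: 3>1); eliminate B.
Column Left is eliminated: Center beats it against every remaining row (T: 4>2, M: 12>2).
Among the remaining strategies, none is strictly dominated by another pure strategy of the same player, so the elimination stops.
Surviving strategies — Firm A: {T, M}; Firm B: {Center, Right}.

T, M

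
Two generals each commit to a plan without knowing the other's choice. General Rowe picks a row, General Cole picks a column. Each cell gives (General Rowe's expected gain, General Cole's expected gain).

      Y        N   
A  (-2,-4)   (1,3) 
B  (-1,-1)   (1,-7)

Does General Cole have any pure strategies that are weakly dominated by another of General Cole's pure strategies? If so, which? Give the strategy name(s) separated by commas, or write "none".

none

Y is not dominated — it holds its own against N at B (-1>-7).
Nothing dominates N: Y at A (3>-4).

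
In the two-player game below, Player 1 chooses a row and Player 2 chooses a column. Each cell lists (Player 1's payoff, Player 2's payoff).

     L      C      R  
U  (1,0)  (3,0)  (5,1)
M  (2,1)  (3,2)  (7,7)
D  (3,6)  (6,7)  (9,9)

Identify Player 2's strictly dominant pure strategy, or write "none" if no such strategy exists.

R

R vs L: U: 1>0, M: 7>1, D: 9>6.
R vs C: U: 1>0, M: 7>2, D: 9>7.
R strictly beats every other strategy against every opponent action, so it is strictly dominant.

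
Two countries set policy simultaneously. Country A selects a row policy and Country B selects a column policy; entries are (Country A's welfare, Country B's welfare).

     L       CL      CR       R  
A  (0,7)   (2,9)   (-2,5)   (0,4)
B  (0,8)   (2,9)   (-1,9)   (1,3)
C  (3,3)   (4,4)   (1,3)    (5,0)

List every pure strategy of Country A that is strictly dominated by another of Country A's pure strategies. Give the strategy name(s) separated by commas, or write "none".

A is strictly dominated by C (L: 3>0, CL: 4>2, CR: 1>-2, R: 5>0).
B is strictly dominated by C (L: 3>0, CL: 4>2, CR: 1>-1, R: 5>1).
C: no other strategy beats it everywhere (A at L (3>0); B at L (3>0)).

A, B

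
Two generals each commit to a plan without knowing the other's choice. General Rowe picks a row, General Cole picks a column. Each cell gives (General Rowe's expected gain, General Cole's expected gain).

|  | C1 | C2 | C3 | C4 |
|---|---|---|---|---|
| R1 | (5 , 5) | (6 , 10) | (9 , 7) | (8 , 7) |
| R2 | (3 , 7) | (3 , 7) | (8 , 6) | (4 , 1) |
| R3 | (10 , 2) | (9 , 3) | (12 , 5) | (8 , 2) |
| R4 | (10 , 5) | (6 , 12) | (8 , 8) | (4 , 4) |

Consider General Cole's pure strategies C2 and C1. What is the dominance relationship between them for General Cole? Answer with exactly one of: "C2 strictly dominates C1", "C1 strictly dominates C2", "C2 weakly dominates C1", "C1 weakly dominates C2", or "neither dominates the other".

C2's payoffs vs C1's, by General Rowe's action — R1: 10>5, R2: 7=7, R3: 3>2, R4: 12>5.
C2 is at least as good everywhere and strictly better somewhere (tied only at R2), so C2 weakly but not strictly dominates C1.

C2 weakly dominates C1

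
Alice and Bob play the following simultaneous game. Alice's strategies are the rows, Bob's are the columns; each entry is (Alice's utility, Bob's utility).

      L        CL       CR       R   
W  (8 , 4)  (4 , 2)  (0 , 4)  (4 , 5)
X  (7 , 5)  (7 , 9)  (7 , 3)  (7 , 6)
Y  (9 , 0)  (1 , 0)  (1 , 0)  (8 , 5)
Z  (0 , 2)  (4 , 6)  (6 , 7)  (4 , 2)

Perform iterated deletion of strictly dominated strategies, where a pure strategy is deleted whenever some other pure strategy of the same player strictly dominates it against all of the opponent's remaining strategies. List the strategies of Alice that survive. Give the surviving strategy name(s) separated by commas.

X, Y

Alice's strategy Z is strictly dominated by X (L: 7>0, CL: 7>4, CR: 7>6, R: 7>4) and is removed.
For Bob, R strictly dominates L on the remaining rows (W: 5>4, X: 6>5, Y: 5>0); eliminate L.
Alice's strategy W is strictly dominated by X (CL: 7>4, CR: 7>0, R: 7>4) and is removed.
Bob's strategy CR is strictly dominated by R (X: 6>3, Y: 5>0) and is removed.
Among the remaining strategies, none is strictly dominated by another pure strategy of the same player, so the elimination stops.
Surviving strategies — Alice: {X, Y}; Bob: {CL, R}.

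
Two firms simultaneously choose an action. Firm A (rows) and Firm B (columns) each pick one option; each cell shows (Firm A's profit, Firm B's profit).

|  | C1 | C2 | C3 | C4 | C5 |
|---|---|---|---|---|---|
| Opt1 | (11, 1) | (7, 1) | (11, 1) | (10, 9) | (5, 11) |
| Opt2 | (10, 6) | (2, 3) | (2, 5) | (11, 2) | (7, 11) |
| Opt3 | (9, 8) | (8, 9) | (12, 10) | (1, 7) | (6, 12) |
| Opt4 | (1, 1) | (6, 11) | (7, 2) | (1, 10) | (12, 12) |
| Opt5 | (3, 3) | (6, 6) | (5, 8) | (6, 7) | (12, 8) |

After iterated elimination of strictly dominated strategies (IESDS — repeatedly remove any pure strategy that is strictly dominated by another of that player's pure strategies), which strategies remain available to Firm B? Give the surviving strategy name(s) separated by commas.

Column C1 is eliminated: C5 beats it against every remaining row (Opt1: 11>1, Opt2: 11>6, Opt3: 12>8, Opt4: 12>1, Opt5: 8>3).
Firm B's strategy C2 is strictly dominated by C5 (Opt1: 11>1, Opt2: 11>3, Opt3: 12>9, Opt4: 12>11, Opt5: 8>6) and is removed.
Firm B's strategy C4 is strictly dominated by C5 (Opt1: 11>9, Opt2: 11>2, Opt3: 12>7, Opt4: 12>10, Opt5: 8>7) and is removed.
Firm A's strategy Opt1 is strictly dominated by Opt3 (C3: 12>11, C5: 6>5) and is removed.
For Firm A, Opt4 strictly dominates Opt2 on the remaining columns (C3: 7>2, C5: 12>7); eliminate Opt2.
Among the remaining strategies, none is strictly dominated by another pure strategy of the same player, so the elimination stops.
Surviving strategies — Firm A: {Opt3, Opt4, Opt5}; Firm B: {C3, C5}.

C3, C5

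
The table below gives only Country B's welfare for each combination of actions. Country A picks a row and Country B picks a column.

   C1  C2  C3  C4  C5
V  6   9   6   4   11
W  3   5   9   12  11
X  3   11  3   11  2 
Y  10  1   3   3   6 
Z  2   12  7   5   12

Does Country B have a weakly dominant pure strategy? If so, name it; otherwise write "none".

none

C1 fails to dominate C2 at V (6<9).
C2 fails to dominate C1 at Y (1<10).
C3 fails to dominate C1 at Y (3<10).
C4 fails to dominate C1 at V (4<6).
C5 fails to dominate C1 at X (2<3).
No single strategy dominates all the others.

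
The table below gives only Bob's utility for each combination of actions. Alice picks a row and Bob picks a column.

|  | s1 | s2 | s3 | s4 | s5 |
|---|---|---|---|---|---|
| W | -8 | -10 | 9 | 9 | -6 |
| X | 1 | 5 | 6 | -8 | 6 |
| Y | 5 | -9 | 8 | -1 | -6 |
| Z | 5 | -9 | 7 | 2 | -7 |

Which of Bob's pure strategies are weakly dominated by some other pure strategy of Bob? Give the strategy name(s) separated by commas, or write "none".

s3 weakly dominates s1 — W: 9>-8, X: 6>1, Y: 8>5, Z: 7>5.
s2 is weakly dominated by s3 (W: 9>-10, X: 6>5, Y: 8>-9, Z: 7>-9).
s3: no other strategy beats it everywhere (s1 at W (9>-8); s2 at W (9>-10); s4 at X (6>-8); s5 at W (9>-6)).
s3 weakly dominates s4 — W: 9=9, X: 6>-8, Y: 8>-1, Z: 7>2.
s5 is weakly dominated by s3 (W: 9>-6, X: 6=6, Y: 8>-6, Z: 7>-7).

s1, s2, s4, s5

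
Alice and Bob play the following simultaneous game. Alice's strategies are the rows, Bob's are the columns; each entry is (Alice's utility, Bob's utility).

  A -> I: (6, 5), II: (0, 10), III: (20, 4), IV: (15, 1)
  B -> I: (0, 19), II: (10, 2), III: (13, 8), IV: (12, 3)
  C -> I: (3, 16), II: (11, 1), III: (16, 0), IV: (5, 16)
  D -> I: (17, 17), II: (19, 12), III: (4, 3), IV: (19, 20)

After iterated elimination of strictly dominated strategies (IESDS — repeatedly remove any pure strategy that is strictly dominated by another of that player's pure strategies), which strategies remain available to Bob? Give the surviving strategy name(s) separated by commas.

IV

For Bob, I strictly dominates III on the remaining rows (A: 5>4, B: 19>8, C: 16>0, D: 17>3); eliminate III.
Alice's strategy A is strictly dominated by D (I: 17>6, II: 19>0, IV: 19>15) and is removed.
Alice's strategy B is strictly dominated by D (I: 17>0, II: 19>10, IV: 19>12) and is removed.
Row C is eliminated: D beats it against every remaining column (I: 17>3, II: 19>11, IV: 19>5).
Bob's strategy I is strictly dominated by IV (D: 20>17) and is removed.
Bob's strategy II is strictly dominated by IV (D: 20>12) and is removed.
Among the remaining strategies, none is strictly dominated by another pure strategy of the same player, so the elimination stops.
Surviving strategies — Alice: {D}; Bob: {IV}.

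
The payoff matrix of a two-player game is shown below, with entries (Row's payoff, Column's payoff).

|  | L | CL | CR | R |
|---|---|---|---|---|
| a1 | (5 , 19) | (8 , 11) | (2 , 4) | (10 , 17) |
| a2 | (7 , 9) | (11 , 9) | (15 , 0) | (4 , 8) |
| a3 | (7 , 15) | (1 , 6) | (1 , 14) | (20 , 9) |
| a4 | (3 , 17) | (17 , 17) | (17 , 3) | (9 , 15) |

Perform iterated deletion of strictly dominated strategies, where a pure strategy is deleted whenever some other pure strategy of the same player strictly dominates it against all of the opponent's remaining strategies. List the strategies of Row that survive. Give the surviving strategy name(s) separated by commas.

a2, a3, a4

Column CR is eliminated: L beats it against every remaining row (a1: 19>4, a2: 9>0, a3: 15>14, a4: 17>3).
Column's strategy R is strictly dominated by L (a1: 19>17, a2: 9>8, a3: 15>9, a4: 17>15) and is removed.
Row's strategy a1 is strictly dominated by a2 (L: 7>5, CL: 11>8) and is removed.
Among the remaining strategies, none is strictly dominated by another pure strategy of the same player, so the elimination stops.
Surviving strategies — Row: {a2, a3, a4}; Column: {L, CL}.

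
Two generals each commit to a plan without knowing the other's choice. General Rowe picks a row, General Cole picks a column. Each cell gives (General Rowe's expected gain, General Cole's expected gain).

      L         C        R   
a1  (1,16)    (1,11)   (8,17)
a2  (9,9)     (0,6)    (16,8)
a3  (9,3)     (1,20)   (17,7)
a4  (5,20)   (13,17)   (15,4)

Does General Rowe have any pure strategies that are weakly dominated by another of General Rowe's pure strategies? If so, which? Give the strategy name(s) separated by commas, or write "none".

a1 is weakly dominated by a3 (L: 9>1, C: 1=1, R: 17>8).
a3 weakly dominates a2 — L: 9=9, C: 1>0, R: 17>16.
a3 is not dominated — it holds its own against a1 at L (9>1); a2 at C (1>0); a4 at L (9>5).
Nothing dominates a4: a1 at L (5>1); a2 at C (13>0); a3 at C (13>1).

a1, a2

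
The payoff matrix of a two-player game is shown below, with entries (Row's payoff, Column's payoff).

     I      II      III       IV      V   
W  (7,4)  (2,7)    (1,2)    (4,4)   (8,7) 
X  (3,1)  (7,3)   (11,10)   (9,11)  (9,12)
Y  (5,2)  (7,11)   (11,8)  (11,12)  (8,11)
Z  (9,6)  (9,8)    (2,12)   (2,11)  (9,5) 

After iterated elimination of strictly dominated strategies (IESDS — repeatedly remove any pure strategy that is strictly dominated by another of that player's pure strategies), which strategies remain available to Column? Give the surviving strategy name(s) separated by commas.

For Column, II strictly dominates I on the remaining rows (W: 7>4, X: 3>1, Y: 11>2, Z: 8>6); eliminate I.
Row W is eliminated: X beats it against every remaining column (II: 7>2, III: 11>1, IV: 9>4, V: 9>8).
For Column, IV strictly dominates II on the remaining rows (X: 11>3, Y: 12>11, Z: 11>8); eliminate II.
Among the remaining strategies, none is strictly dominated by another pure strategy of the same player, so the elimination stops.
Surviving strategies — Row: {X, Y, Z}; Column: {III, IV, V}.

III, IV, V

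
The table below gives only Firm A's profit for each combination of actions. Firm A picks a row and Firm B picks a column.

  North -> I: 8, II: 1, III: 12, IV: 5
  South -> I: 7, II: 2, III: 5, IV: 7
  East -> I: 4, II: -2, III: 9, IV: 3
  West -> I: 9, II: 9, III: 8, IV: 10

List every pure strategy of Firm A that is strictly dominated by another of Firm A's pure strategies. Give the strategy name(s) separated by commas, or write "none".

South, East

North is not dominated — it holds its own against South at I (8>7); East at I (8>4); West at III (12>8).
West strictly dominates South — I: 9>7, II: 9>2, III: 8>5, IV: 10>7.
North strictly dominates East — I: 8>4, II: 1>-2, III: 12>9, IV: 5>3.
Nothing dominates West: North at I (9>8); South at I (9>7); East at I (9>4).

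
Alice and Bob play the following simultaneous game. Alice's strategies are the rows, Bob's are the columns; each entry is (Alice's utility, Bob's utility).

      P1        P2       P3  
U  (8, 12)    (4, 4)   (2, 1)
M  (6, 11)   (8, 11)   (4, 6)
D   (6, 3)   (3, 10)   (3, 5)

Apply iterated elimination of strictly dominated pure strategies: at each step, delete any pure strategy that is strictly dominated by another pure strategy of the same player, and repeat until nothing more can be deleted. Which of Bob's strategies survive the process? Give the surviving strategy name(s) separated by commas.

P1, P2

Bob's strategy P3 is strictly dominated by P2 (U: 4>1, M: 11>6, D: 10>5) and is removed.
For Alice, U strictly dominates D on the remaining columns (P1: 8>6, P2: 4>3); eliminate D.
Among the remaining strategies, none is strictly dominated by another pure strategy of the same player, so the elimination stops.
Surviving strategies — Alice: {U, M}; Bob: {P1, P2}.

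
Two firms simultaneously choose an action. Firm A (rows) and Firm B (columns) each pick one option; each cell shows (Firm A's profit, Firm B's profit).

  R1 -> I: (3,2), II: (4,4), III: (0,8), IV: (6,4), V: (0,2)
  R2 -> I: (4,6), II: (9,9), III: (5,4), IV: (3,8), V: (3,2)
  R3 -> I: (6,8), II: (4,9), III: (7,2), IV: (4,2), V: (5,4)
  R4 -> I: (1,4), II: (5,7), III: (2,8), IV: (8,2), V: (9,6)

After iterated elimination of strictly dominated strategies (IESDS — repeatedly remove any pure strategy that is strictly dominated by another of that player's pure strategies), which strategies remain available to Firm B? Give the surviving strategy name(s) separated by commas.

For Firm B, II strictly dominates I on the remaining rows (R1: 4>2, R2: 9>6, R3: 9>8, R4: 7>4); eliminate I.
Row R1 is eliminated: R4 beats it against every remaining column (II: 5>4, III: 2>0, IV: 8>6, V: 9>0).
Column IV is eliminated: II beats it against every remaining row (R2: 9>8, R3: 9>2, R4: 7>2).
Firm B's strategy V is strictly dominated by II (R2: 9>2, R3: 9>4, R4: 7>6) and is removed.
Firm A's strategy R4 is strictly dominated by R2 (II: 9>5, III: 5>2) and is removed.
For Firm B, II strictly dominates III on the remaining rows (R2: 9>4, R3: 9>2); eliminate III.
For Firm A, R2 strictly dominates R3 on the remaining columns (II: 9>4); eliminate R3.
Among the remaining strategies, none is strictly dominated by another pure strategy of the same player, so the elimination stops.
Surviving strategies — Firm A: {R2}; Firm B: {II}.

II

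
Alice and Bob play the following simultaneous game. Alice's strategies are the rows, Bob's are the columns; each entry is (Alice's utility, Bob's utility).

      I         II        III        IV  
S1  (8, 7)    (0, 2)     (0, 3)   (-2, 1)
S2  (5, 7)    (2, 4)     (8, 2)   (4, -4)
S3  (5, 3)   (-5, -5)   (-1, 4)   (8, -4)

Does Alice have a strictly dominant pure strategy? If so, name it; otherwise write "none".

S1 fails to dominate S2 at II (0<2).
S2 fails to dominate S1 at I (5<8).
S3 fails to dominate S1 at I (5<8).
No single strategy dominates all the others.

none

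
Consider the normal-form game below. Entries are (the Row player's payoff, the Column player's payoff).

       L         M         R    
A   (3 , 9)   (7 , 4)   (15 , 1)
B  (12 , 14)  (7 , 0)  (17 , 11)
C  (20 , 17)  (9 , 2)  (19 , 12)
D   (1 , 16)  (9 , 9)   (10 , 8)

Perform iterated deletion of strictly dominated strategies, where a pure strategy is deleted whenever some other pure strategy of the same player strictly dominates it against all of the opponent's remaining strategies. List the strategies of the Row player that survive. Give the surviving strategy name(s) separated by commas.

C

For the Row player, C strictly dominates A on the remaining columns (L: 20>3, M: 9>7, R: 19>15); eliminate A.
Row B is eliminated: C beats it against every remaining column (L: 20>12, M: 9>7, R: 19>17).
For the Column player, L strictly dominates M on the remaining rows (C: 17>2, D: 16>9); eliminate M.
For the Row player, C strictly dominates D on the remaining columns (L: 20>1, R: 19>10); eliminate D.
For the Column player, L strictly dominates R on the remaining rows (C: 17>12); eliminate R.
Among the remaining strategies, none is strictly dominated by another pure strategy of the same player, so the elimination stops.
Surviving strategies — the Row player: {C}; the Column player: {L}.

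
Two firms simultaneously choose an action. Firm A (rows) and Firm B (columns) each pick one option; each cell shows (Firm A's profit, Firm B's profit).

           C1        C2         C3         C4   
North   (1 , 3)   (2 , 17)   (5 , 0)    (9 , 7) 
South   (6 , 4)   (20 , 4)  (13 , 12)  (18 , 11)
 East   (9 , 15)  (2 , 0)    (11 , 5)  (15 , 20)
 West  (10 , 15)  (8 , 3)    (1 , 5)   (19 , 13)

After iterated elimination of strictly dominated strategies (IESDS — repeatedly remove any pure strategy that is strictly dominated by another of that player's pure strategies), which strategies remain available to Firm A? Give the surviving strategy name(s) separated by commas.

Firm A's strategy North is strictly dominated by South (C1: 6>1, C2: 20>2, C3: 13>5, C4: 18>9) and is removed.
Column C2 is eliminated: C3 beats it against every remaining row (South: 12>4, East: 5>0, West: 5>3).
Among the remaining strategies, none is strictly dominated by another pure strategy of the same player, so the elimination stops.
Surviving strategies — Firm A: {South, East, West}; Firm B: {C1, C3, C4}.

South, East, West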